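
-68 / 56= -17 / 14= -1.21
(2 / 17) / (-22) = -1 / 187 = -0.01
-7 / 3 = -2.33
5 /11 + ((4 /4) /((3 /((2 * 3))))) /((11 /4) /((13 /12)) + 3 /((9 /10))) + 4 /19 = 48133 /47861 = 1.01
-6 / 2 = -3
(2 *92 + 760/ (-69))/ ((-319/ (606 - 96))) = -2029120/ 7337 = -276.56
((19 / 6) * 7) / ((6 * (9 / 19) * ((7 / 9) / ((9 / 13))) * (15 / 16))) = 1444 / 195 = 7.41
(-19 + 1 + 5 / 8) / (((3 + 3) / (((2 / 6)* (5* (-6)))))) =695 / 24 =28.96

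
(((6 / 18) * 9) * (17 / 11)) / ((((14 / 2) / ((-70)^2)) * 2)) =17850 / 11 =1622.73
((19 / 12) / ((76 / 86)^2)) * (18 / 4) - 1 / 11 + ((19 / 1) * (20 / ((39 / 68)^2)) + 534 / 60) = 59670177181 / 50862240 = 1173.17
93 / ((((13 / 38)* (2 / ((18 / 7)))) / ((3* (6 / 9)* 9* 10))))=5725080 / 91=62912.97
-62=-62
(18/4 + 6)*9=189/2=94.50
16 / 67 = 0.24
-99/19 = -5.21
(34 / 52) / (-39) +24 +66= 91243 / 1014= 89.98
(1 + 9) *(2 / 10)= 2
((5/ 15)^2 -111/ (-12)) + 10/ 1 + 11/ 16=20.05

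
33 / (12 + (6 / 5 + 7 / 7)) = 165 / 71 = 2.32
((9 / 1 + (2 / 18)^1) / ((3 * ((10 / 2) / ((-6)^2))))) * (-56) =-1224.53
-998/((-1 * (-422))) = -499/211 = -2.36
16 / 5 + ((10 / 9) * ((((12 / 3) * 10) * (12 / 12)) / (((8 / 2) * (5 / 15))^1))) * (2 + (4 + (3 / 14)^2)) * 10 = 494534 / 245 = 2018.51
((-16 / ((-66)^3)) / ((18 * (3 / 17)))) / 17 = 1 / 970299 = 0.00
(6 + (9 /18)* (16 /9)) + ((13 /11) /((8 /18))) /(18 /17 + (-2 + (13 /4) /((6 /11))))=1503460 /202653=7.42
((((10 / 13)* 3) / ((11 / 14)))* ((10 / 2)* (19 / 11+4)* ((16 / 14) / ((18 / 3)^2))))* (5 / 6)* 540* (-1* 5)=-9450000 / 1573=-6007.63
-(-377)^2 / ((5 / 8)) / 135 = -1137032 / 675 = -1684.49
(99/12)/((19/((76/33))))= 1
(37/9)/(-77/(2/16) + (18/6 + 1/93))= -1147/171024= -0.01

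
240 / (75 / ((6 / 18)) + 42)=80 / 89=0.90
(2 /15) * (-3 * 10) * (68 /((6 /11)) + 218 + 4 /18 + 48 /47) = -581896 /423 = -1375.64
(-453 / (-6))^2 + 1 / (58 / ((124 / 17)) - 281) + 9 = 386607325 / 67716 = 5709.25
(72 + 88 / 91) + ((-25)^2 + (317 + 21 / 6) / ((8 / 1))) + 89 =1204155 / 1456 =827.03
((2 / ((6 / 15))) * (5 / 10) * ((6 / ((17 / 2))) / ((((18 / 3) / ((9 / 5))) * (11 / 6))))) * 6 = 1.73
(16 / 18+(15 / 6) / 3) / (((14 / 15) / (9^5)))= 3050865 / 28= 108959.46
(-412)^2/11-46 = 169238/11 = 15385.27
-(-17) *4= 68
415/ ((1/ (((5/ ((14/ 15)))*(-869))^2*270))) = 237981909515625/ 98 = 2428386831792.09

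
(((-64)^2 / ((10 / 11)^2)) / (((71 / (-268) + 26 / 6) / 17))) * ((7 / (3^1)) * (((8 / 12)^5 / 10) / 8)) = 7903092736 / 99356625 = 79.54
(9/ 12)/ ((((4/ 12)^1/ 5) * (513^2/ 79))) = 395/ 116964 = 0.00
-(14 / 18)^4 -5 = -35206 / 6561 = -5.37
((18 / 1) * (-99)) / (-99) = 18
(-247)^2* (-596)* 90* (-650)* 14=29779957116000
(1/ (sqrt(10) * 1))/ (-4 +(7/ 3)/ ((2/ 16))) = 3 * sqrt(10)/ 440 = 0.02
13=13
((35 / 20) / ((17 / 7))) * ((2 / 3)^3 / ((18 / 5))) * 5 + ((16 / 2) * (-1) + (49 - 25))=67321 / 4131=16.30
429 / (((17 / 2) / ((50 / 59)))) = 42900 / 1003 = 42.77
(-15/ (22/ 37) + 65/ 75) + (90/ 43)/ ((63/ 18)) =-2360339/ 99330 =-23.76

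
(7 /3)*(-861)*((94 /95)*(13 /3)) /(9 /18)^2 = -9819992 /285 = -34456.11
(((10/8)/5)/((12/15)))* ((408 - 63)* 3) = 5175/16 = 323.44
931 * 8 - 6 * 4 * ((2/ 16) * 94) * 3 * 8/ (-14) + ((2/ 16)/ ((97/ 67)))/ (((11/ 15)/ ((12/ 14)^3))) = 2902779295/ 365981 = 7931.50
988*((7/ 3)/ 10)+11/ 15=3469/ 15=231.27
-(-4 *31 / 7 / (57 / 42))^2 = -61504 / 361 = -170.37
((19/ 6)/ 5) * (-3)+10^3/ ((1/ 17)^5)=14198569981/ 10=1419856998.10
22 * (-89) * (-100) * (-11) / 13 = -2153800 / 13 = -165676.92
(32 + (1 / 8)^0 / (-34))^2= 1181569 / 1156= 1022.12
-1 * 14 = -14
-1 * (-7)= 7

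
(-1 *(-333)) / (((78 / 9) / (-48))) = -23976 / 13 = -1844.31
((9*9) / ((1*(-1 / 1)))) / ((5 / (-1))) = 81 / 5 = 16.20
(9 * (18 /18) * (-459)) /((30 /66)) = -45441 /5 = -9088.20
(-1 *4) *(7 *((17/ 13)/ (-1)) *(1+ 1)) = 952/ 13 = 73.23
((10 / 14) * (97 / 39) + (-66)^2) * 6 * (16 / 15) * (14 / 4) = 19034768 / 195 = 97614.19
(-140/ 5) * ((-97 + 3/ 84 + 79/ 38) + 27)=36115/ 19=1900.79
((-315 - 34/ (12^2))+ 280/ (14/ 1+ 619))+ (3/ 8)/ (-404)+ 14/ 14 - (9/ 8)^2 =-3867408353/ 12275136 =-315.06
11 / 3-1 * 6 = -7 / 3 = -2.33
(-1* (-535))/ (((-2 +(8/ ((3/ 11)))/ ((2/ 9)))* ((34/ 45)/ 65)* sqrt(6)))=8025* sqrt(6)/ 136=144.54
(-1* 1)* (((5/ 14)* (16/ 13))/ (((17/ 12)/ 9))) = -4320/ 1547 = -2.79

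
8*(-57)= -456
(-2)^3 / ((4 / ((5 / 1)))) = -10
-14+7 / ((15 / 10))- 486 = -1486 / 3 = -495.33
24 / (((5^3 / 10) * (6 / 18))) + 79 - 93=-206 / 25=-8.24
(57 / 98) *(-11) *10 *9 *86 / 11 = -220590 / 49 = -4501.84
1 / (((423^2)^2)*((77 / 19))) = 0.00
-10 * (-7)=70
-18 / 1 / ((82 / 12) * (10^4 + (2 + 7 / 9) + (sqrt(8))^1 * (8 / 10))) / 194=-1093803750 / 805789933407089 + 174960 * sqrt(2) / 805789933407089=-0.00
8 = 8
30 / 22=15 / 11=1.36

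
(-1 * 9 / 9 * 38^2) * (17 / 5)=-4909.60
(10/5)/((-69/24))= -16/23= -0.70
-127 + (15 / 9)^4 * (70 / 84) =-58597 / 486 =-120.57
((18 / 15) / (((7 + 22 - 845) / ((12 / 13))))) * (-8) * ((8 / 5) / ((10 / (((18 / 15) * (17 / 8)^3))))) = 2601 / 130000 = 0.02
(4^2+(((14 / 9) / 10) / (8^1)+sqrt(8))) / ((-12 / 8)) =-5767 / 540 -4 * sqrt(2) / 3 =-12.57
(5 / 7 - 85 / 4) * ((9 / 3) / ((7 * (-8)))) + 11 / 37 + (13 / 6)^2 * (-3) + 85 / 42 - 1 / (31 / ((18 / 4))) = -58310443 / 5395488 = -10.81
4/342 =2/171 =0.01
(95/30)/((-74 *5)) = -19/2220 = -0.01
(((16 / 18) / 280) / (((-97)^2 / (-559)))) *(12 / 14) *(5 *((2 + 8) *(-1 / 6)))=5590 / 4149369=0.00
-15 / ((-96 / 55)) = 275 / 32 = 8.59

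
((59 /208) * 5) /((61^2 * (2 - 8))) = -295 /4643808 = -0.00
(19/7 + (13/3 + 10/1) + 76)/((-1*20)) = -977/210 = -4.65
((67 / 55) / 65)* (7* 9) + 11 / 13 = 7246 / 3575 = 2.03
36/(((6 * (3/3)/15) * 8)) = 45/4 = 11.25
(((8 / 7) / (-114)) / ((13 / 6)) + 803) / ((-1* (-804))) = 462793 / 463372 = 1.00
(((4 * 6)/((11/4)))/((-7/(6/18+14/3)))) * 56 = -349.09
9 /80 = 0.11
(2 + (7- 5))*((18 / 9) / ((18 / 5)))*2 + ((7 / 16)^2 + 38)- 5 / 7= 676111 / 16128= 41.92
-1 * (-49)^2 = -2401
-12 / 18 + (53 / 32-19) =-1729 / 96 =-18.01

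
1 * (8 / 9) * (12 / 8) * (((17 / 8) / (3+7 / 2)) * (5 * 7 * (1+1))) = 1190 / 39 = 30.51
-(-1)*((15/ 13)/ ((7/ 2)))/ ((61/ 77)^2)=25410/ 48373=0.53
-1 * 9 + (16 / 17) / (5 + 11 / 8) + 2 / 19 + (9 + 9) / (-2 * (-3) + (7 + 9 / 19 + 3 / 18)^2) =-116695484203 / 13781591841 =-8.47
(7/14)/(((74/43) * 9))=43/1332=0.03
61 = 61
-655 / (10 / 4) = -262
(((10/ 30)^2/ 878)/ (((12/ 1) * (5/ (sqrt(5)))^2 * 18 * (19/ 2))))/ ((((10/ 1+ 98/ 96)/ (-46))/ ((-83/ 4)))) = 83/ 77696415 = 0.00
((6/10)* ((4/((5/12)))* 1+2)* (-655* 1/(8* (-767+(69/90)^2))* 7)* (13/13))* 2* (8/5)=11488176/689771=16.66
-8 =-8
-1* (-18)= 18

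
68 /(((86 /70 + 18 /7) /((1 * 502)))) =170680 /19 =8983.16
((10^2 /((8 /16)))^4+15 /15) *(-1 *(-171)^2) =-46785600029241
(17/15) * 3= 17/5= 3.40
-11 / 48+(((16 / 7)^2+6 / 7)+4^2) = 51397 / 2352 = 21.85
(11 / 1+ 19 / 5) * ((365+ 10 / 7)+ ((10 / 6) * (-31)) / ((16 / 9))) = 279609 / 56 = 4993.02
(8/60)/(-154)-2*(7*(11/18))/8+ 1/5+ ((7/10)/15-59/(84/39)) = -28.22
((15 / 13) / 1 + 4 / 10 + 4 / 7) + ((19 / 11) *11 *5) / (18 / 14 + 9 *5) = 4.18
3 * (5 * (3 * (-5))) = -225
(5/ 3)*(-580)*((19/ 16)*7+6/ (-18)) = -277675/ 36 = -7713.19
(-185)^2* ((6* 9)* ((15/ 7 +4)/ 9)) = 8830050/ 7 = 1261435.71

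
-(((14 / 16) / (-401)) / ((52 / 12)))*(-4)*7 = -147 / 10426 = -0.01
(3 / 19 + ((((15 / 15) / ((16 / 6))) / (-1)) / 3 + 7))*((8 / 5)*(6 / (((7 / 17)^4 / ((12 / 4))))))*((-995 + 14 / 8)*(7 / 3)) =-1064175388131 / 65170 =-16329221.85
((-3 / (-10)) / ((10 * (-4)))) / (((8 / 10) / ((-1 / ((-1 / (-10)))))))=3 / 32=0.09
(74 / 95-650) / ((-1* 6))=30838 / 285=108.20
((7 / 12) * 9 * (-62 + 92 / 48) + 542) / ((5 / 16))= 725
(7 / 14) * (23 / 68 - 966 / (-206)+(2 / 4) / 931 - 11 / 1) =-2.99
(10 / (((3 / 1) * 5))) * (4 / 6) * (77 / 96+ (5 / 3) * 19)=1039 / 72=14.43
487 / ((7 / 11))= 5357 / 7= 765.29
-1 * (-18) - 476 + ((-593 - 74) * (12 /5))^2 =2562102.64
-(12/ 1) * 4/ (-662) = 24/ 331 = 0.07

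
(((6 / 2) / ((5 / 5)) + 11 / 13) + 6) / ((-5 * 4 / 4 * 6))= -64 / 195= -0.33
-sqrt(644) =-2 *sqrt(161) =-25.38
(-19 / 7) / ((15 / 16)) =-304 / 105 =-2.90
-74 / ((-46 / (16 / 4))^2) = -296 / 529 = -0.56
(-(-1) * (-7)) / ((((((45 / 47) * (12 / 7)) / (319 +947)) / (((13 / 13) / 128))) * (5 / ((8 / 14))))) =-69419 / 14400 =-4.82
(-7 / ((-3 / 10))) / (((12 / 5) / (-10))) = -875 / 9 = -97.22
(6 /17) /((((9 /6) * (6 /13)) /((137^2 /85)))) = 487994 /4335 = 112.57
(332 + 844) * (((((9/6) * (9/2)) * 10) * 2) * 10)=1587600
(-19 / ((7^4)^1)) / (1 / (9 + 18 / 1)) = -513 / 2401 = -0.21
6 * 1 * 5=30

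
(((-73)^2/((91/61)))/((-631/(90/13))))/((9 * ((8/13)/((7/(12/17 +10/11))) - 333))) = 0.01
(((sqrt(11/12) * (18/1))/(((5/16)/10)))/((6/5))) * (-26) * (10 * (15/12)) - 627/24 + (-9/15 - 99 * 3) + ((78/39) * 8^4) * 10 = 3263851/40 - 26000 * sqrt(33) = -67762.35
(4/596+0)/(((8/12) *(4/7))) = 21/1192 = 0.02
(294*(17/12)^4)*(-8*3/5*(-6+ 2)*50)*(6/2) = 20462645/6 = 3410440.83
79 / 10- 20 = -121 / 10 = -12.10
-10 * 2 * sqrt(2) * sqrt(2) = -40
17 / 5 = 3.40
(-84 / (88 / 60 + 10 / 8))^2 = 956.06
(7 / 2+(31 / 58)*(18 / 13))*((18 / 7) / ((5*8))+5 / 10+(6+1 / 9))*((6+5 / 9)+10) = 308200391 / 657720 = 468.59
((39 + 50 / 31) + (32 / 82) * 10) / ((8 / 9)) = 509211 / 10168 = 50.08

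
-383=-383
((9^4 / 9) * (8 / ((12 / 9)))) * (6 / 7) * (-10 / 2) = -131220 / 7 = -18745.71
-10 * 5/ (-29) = 50/ 29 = 1.72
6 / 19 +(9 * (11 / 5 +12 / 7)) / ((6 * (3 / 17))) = 44671 / 1330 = 33.59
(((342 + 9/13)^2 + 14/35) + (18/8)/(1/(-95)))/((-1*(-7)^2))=-396219377/165620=-2392.34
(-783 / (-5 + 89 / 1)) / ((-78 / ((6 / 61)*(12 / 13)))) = 0.01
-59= -59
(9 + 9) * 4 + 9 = 81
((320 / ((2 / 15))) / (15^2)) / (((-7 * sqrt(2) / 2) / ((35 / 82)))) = -80 * sqrt(2) / 123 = -0.92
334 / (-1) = -334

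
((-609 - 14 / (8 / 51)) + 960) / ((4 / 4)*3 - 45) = -349 / 56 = -6.23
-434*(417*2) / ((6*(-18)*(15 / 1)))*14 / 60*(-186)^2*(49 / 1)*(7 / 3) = 139193859686 / 675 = 206213125.46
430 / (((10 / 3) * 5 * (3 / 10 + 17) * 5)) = 258 / 865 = 0.30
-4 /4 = -1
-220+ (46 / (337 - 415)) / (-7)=-60037 / 273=-219.92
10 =10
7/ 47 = 0.15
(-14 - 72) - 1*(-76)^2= -5862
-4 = -4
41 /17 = 2.41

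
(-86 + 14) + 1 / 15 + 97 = 376 / 15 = 25.07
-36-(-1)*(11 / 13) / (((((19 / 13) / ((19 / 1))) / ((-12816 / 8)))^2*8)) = 91748871 / 2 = 45874435.50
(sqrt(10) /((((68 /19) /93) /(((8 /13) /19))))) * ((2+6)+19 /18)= 5053 * sqrt(10) /663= 24.10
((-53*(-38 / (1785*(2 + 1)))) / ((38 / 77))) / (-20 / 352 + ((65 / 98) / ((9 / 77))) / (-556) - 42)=-24959396 / 1377744685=-0.02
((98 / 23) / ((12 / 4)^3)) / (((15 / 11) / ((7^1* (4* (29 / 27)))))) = 3.48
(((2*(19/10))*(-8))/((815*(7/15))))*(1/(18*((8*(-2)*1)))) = 19/68460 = 0.00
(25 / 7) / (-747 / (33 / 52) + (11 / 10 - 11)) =-2750 / 913983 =-0.00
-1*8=-8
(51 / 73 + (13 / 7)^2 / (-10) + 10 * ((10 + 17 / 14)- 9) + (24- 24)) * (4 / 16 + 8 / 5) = 41.62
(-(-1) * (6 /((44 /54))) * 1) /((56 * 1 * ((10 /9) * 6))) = 243 /12320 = 0.02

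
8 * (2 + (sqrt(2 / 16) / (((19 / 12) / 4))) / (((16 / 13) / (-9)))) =16 - 702 * sqrt(2) / 19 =-36.25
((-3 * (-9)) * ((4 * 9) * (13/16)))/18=351/8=43.88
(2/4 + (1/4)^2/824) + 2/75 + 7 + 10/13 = 106639759/12854400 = 8.30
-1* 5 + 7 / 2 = -3 / 2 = -1.50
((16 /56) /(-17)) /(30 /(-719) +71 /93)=-133734 /5742821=-0.02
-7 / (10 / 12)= -42 / 5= -8.40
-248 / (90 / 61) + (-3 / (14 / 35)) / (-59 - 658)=-3615367 / 21510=-168.08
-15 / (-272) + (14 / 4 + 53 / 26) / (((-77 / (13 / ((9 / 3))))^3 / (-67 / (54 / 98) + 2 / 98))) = 86327637115 / 492858417744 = 0.18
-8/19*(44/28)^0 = -8/19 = -0.42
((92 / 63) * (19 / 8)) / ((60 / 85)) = 7429 / 1512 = 4.91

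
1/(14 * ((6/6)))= 1/14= 0.07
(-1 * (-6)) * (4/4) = 6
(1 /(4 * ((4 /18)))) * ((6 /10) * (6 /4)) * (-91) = -92.14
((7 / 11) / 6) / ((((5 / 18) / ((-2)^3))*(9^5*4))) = -14 / 1082565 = -0.00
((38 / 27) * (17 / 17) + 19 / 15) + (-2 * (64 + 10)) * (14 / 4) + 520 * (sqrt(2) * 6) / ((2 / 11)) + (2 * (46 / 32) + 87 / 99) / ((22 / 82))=-65514397 / 130680 + 17160 * sqrt(2)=23766.57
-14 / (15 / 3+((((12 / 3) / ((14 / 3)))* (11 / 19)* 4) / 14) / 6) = -13034 / 4677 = -2.79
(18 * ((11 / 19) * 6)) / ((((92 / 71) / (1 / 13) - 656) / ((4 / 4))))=-21087 / 215555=-0.10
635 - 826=-191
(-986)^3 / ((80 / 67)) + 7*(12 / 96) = -32112606041 / 40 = -802815151.02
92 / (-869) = -92 / 869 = -0.11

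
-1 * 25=-25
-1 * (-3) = 3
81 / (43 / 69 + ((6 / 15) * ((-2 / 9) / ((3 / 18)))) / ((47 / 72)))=-1313415 / 3143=-417.89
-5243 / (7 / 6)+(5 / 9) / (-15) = -121339 / 27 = -4494.04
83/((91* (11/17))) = 1411/1001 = 1.41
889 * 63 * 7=392049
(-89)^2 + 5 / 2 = 15847 / 2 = 7923.50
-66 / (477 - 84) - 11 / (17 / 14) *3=-60896 / 2227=-27.34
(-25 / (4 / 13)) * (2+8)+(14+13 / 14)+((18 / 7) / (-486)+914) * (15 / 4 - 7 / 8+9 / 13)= 2462.93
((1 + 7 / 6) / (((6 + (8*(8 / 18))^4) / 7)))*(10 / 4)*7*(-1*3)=-20896785 / 4351768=-4.80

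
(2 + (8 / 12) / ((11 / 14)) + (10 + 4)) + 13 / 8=4877 / 264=18.47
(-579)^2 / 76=335241 / 76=4411.07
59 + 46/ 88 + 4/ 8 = 2641/ 44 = 60.02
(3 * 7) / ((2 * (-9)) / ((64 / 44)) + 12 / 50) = -1400 / 809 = -1.73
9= 9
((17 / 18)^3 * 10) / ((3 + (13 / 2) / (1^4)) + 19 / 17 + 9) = 417605 / 972486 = 0.43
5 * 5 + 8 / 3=83 / 3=27.67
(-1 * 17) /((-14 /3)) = 51 /14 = 3.64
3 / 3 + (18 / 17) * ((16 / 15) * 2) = 3.26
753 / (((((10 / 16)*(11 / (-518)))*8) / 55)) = -390054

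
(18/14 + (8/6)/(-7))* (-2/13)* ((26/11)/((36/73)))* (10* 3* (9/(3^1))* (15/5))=-16790/77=-218.05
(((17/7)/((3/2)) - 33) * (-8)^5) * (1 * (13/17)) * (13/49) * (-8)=-29195239424/17493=-1668966.98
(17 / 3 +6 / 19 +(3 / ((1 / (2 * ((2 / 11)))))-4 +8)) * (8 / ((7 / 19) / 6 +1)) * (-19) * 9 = -18996048 / 1331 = -14272.01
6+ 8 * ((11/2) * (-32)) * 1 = -1402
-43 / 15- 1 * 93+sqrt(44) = -1438 / 15+2 * sqrt(11) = -89.23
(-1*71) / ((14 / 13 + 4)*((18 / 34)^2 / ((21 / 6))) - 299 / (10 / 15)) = 3734458 / 23568819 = 0.16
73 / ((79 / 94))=6862 / 79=86.86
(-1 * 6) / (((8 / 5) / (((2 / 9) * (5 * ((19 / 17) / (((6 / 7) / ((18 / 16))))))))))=-3325 / 544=-6.11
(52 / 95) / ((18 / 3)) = 26 / 285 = 0.09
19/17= 1.12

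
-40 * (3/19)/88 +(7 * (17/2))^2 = 2959589/836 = 3540.18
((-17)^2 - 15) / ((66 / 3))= 137 / 11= 12.45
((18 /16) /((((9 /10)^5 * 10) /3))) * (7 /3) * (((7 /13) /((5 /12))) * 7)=12.06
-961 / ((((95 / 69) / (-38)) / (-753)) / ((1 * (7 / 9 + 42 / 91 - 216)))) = 278801804662 / 65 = 4289258533.26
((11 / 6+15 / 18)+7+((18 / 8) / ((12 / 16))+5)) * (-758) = -40174 / 3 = -13391.33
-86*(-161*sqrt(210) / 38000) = 6923*sqrt(210) / 19000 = 5.28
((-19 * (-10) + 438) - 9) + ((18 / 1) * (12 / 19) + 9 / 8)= 95987 / 152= 631.49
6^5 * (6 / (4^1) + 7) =66096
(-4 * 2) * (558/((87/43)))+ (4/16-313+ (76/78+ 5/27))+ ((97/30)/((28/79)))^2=-1942982864261/798033600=-2434.71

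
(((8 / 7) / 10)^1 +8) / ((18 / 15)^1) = 142 / 21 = 6.76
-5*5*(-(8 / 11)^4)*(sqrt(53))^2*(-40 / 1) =-217088000 / 14641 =-14827.40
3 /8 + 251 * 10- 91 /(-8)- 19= 2502.75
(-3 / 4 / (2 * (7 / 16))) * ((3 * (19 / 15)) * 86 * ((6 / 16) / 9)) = -817 / 70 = -11.67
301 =301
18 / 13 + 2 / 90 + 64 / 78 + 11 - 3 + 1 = 6568 / 585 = 11.23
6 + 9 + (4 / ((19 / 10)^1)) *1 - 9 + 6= 268 / 19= 14.11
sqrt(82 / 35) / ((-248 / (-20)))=sqrt(2870) / 434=0.12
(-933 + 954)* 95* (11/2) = 21945/2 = 10972.50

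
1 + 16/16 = 2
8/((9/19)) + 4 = 188/9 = 20.89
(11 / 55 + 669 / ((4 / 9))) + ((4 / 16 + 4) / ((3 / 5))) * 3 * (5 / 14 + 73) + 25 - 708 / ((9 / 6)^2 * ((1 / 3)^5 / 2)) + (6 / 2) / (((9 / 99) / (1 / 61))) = -2559235939 / 17080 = -149838.17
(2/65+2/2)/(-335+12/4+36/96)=-536/172445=-0.00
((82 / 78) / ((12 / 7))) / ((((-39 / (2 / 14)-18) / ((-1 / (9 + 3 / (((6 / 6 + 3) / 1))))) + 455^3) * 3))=287 / 132255693999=0.00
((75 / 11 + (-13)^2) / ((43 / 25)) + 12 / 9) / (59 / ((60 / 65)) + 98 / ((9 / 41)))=1763304 / 8690429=0.20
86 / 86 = 1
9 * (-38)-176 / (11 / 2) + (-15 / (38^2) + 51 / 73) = -39351539 / 105412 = -373.31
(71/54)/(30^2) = 71/48600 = 0.00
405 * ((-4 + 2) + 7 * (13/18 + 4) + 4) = 28395/2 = 14197.50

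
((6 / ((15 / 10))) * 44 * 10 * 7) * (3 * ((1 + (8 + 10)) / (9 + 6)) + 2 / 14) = 48576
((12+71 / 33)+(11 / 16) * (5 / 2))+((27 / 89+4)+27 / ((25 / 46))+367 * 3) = 2751037703 / 2349600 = 1170.85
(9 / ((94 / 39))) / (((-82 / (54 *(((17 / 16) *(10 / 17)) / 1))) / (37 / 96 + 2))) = -3617055 / 986624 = -3.67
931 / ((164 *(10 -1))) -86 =-85.37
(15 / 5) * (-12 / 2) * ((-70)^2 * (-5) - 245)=445410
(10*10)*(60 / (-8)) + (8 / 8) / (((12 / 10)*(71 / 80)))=-159550 / 213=-749.06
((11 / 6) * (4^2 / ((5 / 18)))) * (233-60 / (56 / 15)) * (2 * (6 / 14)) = 4810608 / 245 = 19635.13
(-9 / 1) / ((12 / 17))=-51 / 4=-12.75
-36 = -36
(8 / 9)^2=64 / 81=0.79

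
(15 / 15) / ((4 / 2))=1 / 2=0.50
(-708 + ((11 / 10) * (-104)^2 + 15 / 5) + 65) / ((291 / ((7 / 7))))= 56288 / 1455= 38.69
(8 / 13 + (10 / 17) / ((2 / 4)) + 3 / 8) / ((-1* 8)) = -3831 / 14144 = -0.27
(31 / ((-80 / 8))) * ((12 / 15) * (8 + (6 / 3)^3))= -992 / 25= -39.68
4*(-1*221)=-884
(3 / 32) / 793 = 3 / 25376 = 0.00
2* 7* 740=10360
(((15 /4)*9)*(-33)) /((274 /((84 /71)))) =-93555 /19454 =-4.81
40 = 40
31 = 31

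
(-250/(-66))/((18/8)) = 500/297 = 1.68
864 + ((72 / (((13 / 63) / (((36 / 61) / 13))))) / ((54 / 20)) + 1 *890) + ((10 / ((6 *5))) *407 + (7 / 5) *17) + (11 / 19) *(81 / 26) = 11288850929 / 5876130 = 1921.14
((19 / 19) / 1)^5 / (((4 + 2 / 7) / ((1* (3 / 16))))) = 7 / 160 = 0.04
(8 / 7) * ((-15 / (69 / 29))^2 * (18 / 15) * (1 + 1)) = 403680 / 3703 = 109.01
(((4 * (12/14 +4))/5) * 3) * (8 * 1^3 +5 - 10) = 1224/35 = 34.97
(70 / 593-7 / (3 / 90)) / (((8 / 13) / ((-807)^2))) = -263426964255 / 1186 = -222113797.85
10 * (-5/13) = -50/13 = -3.85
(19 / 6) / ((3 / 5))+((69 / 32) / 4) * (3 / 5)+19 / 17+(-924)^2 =83602403831 / 97920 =853782.72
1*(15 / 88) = 15 / 88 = 0.17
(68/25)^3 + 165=2892557/15625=185.12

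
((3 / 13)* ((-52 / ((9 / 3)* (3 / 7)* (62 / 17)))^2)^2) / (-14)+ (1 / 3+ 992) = 1500743722465 / 2019740427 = 743.04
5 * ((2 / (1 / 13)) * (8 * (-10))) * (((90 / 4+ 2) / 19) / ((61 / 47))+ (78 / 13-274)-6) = 3290710800 / 1159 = 2839267.30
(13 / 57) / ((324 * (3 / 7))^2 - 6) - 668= -35962400603 / 53835930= -668.00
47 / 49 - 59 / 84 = 151 / 588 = 0.26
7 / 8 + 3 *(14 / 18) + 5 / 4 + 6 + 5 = 15.46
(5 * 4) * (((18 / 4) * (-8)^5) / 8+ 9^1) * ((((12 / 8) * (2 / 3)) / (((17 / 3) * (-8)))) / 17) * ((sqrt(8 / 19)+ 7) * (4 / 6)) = 184230 * sqrt(38) / 5491+ 644805 / 289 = 2437.98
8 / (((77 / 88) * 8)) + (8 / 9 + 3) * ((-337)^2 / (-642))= -27778181 / 40446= -686.80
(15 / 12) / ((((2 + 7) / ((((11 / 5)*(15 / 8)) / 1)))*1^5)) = 55 / 96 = 0.57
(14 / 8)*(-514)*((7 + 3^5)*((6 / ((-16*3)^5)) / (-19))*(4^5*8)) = -224875 / 98496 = -2.28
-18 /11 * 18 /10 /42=-27 /385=-0.07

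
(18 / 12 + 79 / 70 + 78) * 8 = 22576 / 35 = 645.03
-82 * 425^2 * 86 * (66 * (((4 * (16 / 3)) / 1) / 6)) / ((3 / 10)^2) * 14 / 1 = -1255425248000000 / 27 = -46497231407407.41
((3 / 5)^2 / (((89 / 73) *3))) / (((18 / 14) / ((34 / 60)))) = 0.04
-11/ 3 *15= -55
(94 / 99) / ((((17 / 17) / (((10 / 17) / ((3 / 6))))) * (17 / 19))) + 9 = 293219 / 28611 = 10.25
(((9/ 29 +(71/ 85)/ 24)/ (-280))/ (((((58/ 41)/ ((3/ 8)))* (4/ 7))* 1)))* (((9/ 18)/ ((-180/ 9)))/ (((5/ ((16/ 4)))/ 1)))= 837179/ 73200640000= 0.00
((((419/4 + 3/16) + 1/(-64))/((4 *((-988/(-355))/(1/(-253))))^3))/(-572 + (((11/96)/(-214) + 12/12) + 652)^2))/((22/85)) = -2631237601033378125/61754380776112900027938372476032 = -0.00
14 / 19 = 0.74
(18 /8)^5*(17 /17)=59049 /1024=57.67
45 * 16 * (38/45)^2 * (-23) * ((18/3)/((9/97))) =-103090048/135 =-763629.99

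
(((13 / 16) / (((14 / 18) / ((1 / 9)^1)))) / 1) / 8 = 13 / 896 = 0.01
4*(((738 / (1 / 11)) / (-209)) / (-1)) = 2952 / 19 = 155.37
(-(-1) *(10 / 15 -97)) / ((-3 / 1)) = 32.11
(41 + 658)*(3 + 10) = 9087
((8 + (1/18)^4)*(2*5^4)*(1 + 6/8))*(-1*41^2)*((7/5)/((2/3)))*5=-308884117.80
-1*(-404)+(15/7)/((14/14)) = 2843/7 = 406.14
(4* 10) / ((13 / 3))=120 / 13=9.23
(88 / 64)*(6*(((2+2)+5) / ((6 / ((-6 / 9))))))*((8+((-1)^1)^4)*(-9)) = 2673 / 4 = 668.25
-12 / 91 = -0.13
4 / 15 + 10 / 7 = 1.70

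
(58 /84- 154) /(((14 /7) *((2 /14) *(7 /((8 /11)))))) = -12878 /231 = -55.75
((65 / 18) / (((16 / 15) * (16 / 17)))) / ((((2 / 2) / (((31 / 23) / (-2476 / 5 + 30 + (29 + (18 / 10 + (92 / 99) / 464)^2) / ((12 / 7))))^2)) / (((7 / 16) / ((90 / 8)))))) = 210428826848541607556250 / 165005389062713678231964567841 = 0.00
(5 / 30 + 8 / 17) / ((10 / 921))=3991 / 68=58.69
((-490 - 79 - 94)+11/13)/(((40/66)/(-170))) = 2414544/13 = 185734.15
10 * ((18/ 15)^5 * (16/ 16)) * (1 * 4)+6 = 65958/ 625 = 105.53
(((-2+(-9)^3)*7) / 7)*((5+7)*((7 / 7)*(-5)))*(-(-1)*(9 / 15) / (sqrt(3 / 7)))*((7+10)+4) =184212*sqrt(21) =844165.43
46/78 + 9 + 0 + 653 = 25841/39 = 662.59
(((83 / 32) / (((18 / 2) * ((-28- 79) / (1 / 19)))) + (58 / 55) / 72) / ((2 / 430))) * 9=20084913 / 715616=28.07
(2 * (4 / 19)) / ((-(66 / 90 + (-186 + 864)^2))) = -120 / 131010149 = -0.00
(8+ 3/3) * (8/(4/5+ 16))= 30/7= 4.29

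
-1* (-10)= 10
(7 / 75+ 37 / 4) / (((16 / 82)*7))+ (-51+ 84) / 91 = 1573199 / 218400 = 7.20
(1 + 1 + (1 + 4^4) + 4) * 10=2630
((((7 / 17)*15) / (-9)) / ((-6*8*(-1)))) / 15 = -0.00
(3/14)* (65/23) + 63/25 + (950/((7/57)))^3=182596825632482889/394450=462915009842.78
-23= -23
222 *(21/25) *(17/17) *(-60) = -11188.80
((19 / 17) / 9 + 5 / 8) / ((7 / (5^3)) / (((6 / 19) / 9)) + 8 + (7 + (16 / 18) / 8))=0.04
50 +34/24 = 617/12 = 51.42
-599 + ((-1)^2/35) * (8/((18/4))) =-188669/315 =-598.95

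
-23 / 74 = -0.31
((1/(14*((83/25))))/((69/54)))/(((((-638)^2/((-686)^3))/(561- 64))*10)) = -128929774365/194261749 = -663.69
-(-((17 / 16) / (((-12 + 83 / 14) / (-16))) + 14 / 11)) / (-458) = -112 / 12595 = -0.01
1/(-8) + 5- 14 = -73/8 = -9.12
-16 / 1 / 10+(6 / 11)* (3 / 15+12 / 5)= -2 / 11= -0.18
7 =7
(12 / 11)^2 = 144 / 121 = 1.19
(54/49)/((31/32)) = 1.14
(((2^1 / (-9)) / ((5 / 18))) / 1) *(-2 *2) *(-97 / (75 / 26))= -40352 / 375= -107.61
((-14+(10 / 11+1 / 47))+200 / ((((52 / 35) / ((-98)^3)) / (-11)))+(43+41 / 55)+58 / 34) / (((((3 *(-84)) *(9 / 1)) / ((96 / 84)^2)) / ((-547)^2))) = -3811650525676455632608 / 15872011155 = -240149183896.94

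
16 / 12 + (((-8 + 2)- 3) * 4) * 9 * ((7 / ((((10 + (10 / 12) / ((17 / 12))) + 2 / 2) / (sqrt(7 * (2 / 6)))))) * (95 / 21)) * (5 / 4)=4 / 3- 72675 * sqrt(21) / 197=-1689.22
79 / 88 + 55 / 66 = 457 / 264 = 1.73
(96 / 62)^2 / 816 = 48 / 16337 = 0.00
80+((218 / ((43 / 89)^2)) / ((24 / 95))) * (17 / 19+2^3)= 32961.00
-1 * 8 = -8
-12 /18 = -2 /3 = -0.67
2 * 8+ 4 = 20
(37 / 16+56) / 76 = 933 / 1216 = 0.77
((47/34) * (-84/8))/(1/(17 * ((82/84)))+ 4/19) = -768873/14344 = -53.60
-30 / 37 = -0.81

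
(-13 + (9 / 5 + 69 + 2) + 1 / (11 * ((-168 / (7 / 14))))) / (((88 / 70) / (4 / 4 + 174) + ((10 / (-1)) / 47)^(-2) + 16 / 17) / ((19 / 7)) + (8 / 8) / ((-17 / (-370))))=8923674425 / 4514462964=1.98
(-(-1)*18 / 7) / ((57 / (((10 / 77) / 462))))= 10 / 788557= 0.00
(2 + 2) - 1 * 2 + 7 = 9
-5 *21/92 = -105/92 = -1.14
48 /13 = 3.69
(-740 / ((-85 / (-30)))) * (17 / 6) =-740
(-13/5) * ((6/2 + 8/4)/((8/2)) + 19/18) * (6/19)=-1079/570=-1.89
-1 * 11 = -11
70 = 70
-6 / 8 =-3 / 4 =-0.75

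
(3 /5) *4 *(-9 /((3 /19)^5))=-9904396 /45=-220097.69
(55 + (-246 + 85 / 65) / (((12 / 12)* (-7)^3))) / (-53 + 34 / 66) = -4099029 / 3861494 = -1.06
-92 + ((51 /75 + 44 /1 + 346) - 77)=5542 /25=221.68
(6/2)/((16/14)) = 21/8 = 2.62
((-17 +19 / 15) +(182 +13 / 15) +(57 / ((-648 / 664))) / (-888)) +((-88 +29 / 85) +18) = 198783197 / 2037960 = 97.54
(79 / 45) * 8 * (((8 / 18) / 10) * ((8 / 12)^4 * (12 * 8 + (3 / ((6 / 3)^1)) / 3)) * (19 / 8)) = 4635088 / 164025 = 28.26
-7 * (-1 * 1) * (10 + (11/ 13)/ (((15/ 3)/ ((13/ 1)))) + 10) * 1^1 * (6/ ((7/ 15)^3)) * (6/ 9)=299700/ 49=6116.33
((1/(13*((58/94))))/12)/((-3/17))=-799/13572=-0.06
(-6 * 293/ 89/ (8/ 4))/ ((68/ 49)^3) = -3.70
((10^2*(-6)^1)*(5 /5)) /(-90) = 20 /3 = 6.67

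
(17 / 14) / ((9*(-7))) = -17 / 882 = -0.02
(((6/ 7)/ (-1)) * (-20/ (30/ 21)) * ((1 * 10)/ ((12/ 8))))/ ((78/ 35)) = 1400/ 39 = 35.90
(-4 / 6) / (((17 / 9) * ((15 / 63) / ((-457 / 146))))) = 28791 / 6205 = 4.64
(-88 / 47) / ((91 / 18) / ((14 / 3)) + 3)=-1056 / 2303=-0.46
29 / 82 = 0.35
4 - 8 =-4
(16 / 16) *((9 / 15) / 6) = 1 / 10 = 0.10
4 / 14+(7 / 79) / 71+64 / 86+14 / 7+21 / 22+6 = 370896607 / 37142798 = 9.99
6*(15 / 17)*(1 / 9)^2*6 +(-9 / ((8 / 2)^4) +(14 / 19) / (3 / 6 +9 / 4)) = 1705285 / 2728704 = 0.62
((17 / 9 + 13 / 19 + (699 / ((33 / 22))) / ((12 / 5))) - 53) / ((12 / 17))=203.63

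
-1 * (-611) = 611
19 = 19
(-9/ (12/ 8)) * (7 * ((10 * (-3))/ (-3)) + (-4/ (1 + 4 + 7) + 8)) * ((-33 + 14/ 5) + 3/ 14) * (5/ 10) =489067/ 70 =6986.67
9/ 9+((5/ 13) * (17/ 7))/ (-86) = 7741/ 7826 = 0.99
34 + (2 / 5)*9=188 / 5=37.60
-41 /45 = -0.91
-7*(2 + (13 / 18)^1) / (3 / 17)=-5831 / 54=-107.98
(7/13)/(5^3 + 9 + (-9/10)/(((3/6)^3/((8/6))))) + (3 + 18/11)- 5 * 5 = -1810879/88946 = -20.36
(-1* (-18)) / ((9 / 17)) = 34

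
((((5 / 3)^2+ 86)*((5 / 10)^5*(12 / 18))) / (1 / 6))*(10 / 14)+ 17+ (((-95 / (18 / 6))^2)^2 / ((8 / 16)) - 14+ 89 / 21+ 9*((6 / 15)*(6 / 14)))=45612728927 / 22680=2011143.25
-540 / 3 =-180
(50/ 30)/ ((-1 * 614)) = -5/ 1842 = -0.00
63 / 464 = 0.14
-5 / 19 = -0.26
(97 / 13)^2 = 9409 / 169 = 55.67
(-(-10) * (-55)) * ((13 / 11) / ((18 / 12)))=-1300 / 3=-433.33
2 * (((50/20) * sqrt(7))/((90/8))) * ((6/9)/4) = 2 * sqrt(7)/27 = 0.20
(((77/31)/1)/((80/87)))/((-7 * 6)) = -0.06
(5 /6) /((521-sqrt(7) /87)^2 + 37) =571800105 * sqrt(7) /4222272800755992109 + 25921516316235 /8444545601511984218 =0.00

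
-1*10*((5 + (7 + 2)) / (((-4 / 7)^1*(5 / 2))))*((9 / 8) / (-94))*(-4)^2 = -18.77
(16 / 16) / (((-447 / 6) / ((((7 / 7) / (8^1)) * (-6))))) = 3 / 298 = 0.01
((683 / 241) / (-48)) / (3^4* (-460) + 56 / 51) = 11611 / 7327186624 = 0.00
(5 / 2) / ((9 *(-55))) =-1 / 198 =-0.01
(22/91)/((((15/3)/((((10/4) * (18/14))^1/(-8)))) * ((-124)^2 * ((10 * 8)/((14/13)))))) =-99/5820738560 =-0.00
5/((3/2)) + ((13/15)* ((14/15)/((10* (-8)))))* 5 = 5909/1800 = 3.28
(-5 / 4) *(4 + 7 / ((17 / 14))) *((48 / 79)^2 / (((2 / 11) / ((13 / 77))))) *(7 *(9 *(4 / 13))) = -8605440 / 106097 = -81.11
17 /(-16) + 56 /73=-345 /1168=-0.30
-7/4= -1.75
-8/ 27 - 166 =-166.30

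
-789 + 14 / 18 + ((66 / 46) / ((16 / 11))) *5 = -2594257 / 3312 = -783.29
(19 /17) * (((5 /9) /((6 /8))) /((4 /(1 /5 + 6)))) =589 /459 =1.28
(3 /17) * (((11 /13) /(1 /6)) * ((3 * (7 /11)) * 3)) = 1134 /221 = 5.13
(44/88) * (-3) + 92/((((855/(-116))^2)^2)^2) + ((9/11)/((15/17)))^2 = -44241438662009242221510281/69110539591587863969531250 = -0.64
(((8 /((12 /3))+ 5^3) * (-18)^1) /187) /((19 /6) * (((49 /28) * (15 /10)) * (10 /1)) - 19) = -2032 /10659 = -0.19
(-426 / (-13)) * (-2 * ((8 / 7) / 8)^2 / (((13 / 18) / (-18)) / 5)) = 1380240 / 8281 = 166.68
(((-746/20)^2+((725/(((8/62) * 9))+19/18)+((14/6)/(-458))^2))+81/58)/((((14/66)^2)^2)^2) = 431630282506777935924321/876704594798900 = 492332634.12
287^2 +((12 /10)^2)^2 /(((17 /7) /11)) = 875270417 /10625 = 82378.39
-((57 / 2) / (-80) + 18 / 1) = -17.64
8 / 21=0.38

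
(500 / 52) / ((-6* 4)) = -125 / 312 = -0.40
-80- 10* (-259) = 2510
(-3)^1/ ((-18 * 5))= 1/ 30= 0.03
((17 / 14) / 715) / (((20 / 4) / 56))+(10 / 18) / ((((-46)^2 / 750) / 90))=33551597 / 1891175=17.74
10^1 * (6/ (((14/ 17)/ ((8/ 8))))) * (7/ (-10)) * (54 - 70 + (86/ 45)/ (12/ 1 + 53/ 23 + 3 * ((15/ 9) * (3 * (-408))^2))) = 2108836530934/ 2584358535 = 816.00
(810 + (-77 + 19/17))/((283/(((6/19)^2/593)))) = 449280/1029905203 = 0.00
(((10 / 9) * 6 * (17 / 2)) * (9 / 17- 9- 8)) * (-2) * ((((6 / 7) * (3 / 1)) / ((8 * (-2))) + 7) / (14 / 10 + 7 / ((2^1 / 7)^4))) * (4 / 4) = 3064000 / 252441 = 12.14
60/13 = 4.62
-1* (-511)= 511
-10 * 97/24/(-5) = 97/12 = 8.08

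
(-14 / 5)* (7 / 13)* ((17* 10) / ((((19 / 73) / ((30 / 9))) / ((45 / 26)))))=-18242700 / 3211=-5681.31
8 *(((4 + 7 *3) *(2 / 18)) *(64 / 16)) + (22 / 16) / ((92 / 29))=591671 / 6624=89.32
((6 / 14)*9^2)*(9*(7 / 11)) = 2187 / 11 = 198.82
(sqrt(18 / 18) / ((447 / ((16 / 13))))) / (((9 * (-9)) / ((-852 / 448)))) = 71 / 1098279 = 0.00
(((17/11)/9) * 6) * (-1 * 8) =-272/33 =-8.24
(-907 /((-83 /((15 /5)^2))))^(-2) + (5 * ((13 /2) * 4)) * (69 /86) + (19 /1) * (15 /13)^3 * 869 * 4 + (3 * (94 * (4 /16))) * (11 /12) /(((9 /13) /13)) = 5175710036609655995 /50360274943992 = 102773.67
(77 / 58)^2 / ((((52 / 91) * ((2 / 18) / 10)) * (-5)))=-373527 / 6728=-55.52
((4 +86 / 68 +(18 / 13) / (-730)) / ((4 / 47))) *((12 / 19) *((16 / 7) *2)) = 1915454544 / 10728445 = 178.54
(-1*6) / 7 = -6 / 7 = -0.86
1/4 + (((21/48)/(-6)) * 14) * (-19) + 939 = 46015/48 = 958.65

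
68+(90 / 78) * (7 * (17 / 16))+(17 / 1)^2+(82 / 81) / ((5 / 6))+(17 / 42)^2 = 504908123 / 1375920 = 366.96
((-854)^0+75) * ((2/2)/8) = 19/2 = 9.50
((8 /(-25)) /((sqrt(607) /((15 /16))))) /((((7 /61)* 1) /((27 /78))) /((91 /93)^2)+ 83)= -16653* sqrt(607) /2808315850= -0.00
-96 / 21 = -32 / 7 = -4.57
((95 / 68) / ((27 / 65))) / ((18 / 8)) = 6175 / 4131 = 1.49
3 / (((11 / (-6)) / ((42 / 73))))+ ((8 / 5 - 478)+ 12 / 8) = -3821007 / 8030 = -475.84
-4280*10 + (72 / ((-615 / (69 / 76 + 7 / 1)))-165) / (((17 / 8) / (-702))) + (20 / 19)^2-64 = 15035606384 / 1258085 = 11951.18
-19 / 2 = -9.50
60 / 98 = 30 / 49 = 0.61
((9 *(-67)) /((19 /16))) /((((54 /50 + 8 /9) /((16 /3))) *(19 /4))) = -46310400 /159923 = -289.58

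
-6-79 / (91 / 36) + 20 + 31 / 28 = -5877 / 364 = -16.15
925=925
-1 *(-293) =293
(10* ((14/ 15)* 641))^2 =322130704/ 9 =35792300.44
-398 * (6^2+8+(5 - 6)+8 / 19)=-328350 / 19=-17281.58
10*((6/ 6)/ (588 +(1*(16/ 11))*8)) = 55/ 3298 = 0.02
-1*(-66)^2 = -4356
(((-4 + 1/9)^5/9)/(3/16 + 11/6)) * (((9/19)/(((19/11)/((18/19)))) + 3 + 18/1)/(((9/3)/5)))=-204234462250000/117859973481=-1732.86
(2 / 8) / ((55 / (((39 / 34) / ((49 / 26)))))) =507 / 183260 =0.00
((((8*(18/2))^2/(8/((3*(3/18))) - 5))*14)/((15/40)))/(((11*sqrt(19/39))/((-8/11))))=-1548288*sqrt(741)/25289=-1666.59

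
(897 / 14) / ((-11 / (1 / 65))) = -69 / 770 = -0.09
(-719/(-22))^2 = 516961/484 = 1068.10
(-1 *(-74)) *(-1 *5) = -370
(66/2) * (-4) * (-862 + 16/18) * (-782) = -266662000/3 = -88887333.33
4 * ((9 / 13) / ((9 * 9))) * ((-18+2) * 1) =-64 / 117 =-0.55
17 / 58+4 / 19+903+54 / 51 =16946073 / 18734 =904.56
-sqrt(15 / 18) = -sqrt(30) / 6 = -0.91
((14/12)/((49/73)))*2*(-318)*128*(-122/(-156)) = -30209152/273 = -110656.23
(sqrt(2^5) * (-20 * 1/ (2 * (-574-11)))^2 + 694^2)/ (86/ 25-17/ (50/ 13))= -24081800/ 49-800 * sqrt(2)/ 670761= -491465.31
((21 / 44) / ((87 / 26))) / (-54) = -91 / 34452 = -0.00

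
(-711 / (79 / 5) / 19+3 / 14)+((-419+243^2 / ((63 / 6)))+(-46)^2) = 1946737 / 266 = 7318.56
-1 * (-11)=11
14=14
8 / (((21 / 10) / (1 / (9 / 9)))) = 80 / 21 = 3.81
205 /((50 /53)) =217.30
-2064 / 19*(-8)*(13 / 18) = 35776 / 57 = 627.65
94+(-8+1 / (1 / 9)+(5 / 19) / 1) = 95.26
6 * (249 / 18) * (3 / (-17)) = -249 / 17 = -14.65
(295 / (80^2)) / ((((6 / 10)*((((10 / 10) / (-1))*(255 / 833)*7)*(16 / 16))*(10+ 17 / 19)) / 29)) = -227563 / 2384640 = -0.10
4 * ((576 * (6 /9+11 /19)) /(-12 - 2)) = -27264 /133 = -204.99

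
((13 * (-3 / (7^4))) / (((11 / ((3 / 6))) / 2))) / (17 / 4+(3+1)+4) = -156 / 1294139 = -0.00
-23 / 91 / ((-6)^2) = -23 / 3276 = -0.01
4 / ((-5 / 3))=-12 / 5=-2.40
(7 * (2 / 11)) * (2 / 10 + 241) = 16884 / 55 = 306.98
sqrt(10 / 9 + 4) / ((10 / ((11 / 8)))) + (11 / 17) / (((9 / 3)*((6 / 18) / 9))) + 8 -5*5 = -190 / 17 + 11*sqrt(46) / 240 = -10.87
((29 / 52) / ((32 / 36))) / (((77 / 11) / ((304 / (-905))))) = -4959 / 164710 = -0.03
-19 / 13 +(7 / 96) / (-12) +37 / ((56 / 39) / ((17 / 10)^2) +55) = -7502578043 / 9367562880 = -0.80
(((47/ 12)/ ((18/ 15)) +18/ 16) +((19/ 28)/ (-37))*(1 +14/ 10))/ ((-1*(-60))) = 101279/ 1398600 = 0.07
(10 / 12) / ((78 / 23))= 115 / 468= 0.25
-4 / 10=-0.40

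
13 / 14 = 0.93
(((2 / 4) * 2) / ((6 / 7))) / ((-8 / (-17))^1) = 119 / 48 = 2.48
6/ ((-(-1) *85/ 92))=552/ 85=6.49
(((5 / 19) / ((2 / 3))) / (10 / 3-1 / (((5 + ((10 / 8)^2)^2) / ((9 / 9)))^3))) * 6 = 0.71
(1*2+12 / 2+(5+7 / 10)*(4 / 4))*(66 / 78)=1507 / 130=11.59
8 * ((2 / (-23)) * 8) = -5.57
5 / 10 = 1 / 2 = 0.50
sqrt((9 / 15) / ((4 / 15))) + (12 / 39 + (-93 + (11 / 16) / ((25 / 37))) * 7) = -3338763 / 5200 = -642.07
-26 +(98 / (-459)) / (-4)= -23819 / 918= -25.95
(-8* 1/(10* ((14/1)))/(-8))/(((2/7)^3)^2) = 16807/1280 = 13.13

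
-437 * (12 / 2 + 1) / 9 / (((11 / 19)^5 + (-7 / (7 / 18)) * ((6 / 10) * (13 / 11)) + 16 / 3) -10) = 416591276255 / 21284061927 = 19.57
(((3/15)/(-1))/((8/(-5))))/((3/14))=7/12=0.58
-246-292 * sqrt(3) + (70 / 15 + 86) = -661.09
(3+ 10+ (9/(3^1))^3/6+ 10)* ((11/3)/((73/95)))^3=62764136875/21006918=2987.78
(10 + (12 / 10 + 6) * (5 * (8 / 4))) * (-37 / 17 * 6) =-1070.82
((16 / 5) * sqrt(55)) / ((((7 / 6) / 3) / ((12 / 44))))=864 * sqrt(55) / 385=16.64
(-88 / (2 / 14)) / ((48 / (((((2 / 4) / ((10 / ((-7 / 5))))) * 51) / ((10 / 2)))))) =9163 / 1000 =9.16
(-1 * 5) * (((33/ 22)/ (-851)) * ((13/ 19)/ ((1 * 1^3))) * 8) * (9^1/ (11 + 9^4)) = 1755/ 26565667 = 0.00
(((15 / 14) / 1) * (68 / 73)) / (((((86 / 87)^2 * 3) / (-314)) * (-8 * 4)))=101008305 / 30234848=3.34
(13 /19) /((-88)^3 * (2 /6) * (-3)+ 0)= 13 /12947968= 0.00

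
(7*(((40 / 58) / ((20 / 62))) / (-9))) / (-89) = 434 / 23229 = 0.02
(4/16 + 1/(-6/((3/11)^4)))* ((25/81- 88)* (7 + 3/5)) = -1968617759/11859210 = -166.00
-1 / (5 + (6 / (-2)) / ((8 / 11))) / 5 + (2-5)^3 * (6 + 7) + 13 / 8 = -97889 / 280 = -349.60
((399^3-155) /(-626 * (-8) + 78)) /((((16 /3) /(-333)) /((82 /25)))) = -650439610299 /254300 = -2557764.89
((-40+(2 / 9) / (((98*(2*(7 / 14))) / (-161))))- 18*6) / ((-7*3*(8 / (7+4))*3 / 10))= 514085 / 15876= 32.38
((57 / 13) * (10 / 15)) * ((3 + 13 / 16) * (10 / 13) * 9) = 52155 / 676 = 77.15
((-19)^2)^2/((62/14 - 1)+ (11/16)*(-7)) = -14595952/155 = -94167.43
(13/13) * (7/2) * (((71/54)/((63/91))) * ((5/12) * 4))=32305/2916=11.08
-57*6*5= -1710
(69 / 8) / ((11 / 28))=483 / 22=21.95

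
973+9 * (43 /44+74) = 72503 /44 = 1647.80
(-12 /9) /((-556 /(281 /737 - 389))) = -286412 /307329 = -0.93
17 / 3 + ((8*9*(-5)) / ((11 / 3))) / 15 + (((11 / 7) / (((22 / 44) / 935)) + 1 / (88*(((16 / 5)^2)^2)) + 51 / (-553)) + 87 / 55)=140606540553079 / 47838658560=2939.18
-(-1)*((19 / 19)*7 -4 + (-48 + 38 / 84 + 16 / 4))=-1703 / 42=-40.55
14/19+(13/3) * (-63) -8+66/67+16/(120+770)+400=120.74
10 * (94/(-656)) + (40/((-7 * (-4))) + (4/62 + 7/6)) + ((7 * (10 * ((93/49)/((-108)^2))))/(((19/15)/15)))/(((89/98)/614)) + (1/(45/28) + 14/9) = 768546269497/8124206580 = 94.60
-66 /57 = -22 /19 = -1.16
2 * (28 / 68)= 14 / 17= 0.82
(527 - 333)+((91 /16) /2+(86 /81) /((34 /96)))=199.84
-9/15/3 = -1/5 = -0.20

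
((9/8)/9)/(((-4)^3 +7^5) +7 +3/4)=1/134006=0.00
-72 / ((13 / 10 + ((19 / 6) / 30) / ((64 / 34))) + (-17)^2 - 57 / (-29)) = -12026880 / 48829399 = -0.25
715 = 715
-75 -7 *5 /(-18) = -1315 /18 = -73.06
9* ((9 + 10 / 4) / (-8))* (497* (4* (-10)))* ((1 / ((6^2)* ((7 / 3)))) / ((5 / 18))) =11022.75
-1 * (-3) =3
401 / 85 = 4.72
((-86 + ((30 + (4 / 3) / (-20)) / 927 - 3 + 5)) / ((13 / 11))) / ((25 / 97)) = -1245798257 / 4519125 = -275.67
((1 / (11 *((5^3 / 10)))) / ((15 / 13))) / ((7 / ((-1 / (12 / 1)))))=-13 / 173250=-0.00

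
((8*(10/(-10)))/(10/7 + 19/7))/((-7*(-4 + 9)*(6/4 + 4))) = 16/1595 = 0.01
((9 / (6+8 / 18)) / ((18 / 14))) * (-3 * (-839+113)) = 68607 / 29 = 2365.76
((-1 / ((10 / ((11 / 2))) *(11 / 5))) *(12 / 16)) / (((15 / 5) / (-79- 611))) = 345 / 8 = 43.12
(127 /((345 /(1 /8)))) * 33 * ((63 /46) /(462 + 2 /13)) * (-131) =-149882733 /254258560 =-0.59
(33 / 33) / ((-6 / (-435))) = 145 / 2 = 72.50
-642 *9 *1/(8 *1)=-2889/4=-722.25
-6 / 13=-0.46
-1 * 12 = -12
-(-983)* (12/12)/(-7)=-983/7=-140.43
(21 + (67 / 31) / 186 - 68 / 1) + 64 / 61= -16158011 / 351726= -45.94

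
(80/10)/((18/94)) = 376/9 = 41.78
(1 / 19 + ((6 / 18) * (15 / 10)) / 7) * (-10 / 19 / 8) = -165 / 20216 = -0.01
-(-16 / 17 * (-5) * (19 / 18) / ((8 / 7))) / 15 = -133 / 459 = -0.29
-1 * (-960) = 960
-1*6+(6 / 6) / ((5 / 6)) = -24 / 5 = -4.80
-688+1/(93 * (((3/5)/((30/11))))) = -703774/1023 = -687.95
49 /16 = 3.06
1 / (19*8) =1 / 152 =0.01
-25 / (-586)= 25 / 586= 0.04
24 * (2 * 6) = 288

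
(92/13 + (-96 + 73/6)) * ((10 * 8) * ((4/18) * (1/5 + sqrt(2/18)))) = -766336/1053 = -727.76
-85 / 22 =-3.86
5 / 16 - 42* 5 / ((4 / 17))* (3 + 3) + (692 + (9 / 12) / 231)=-5744427 / 1232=-4662.68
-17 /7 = -2.43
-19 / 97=-0.20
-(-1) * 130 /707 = 130 /707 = 0.18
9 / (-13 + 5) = -9 / 8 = -1.12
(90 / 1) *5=450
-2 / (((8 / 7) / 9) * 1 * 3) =-21 / 4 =-5.25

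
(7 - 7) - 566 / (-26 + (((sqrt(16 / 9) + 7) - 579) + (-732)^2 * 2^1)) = -849 / 1606577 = -0.00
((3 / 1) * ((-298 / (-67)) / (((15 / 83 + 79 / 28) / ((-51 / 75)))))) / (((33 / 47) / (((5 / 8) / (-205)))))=69168631 / 5270600225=0.01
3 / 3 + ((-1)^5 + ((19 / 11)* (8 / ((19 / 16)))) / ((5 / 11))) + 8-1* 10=118 / 5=23.60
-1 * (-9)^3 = 729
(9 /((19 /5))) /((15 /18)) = 54 /19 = 2.84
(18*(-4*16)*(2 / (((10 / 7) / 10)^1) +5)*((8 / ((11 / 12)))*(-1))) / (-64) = -32832 / 11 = -2984.73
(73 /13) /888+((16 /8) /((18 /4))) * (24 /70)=64123 /404040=0.16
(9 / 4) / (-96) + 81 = 10365 / 128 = 80.98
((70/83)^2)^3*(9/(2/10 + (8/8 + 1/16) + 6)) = 12101040000000/27136050989627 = 0.45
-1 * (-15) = 15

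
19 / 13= 1.46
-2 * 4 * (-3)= 24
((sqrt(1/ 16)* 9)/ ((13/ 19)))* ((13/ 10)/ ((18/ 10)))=19/ 8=2.38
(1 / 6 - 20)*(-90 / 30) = 119 / 2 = 59.50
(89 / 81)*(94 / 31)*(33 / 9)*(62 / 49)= 184052 / 11907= 15.46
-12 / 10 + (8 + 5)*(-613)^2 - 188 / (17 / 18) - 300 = 415182223 / 85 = 4884496.74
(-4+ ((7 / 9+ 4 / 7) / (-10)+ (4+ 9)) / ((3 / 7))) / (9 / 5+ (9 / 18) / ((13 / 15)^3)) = 15433925 / 1523367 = 10.13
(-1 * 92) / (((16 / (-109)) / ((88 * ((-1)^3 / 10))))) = -27577 / 5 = -5515.40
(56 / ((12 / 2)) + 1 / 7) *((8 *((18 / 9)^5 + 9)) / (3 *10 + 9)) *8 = 522176 / 819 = 637.58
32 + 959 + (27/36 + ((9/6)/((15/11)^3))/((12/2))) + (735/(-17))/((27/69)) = 50567938/57375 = 881.36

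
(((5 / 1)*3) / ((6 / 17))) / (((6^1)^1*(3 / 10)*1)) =425 / 18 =23.61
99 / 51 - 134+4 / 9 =-20137 / 153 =-131.61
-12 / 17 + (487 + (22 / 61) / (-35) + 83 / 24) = 426604589 / 871080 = 489.74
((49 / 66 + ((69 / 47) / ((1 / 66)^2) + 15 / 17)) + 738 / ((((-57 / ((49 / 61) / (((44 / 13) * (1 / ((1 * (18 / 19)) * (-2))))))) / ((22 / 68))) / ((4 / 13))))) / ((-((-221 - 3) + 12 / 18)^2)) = -22286290480239 / 173762518448200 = -0.13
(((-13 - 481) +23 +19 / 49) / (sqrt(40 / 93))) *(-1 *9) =10377 *sqrt(930) / 49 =6458.29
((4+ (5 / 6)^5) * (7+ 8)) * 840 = 5990075 / 108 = 55463.66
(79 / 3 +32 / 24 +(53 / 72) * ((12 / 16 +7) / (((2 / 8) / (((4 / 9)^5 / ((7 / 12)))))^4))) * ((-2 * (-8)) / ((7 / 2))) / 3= 2871604074392624395302176 / 68111294456789934119469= 42.16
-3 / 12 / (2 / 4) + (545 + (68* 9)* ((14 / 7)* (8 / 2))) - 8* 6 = 5392.50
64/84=0.76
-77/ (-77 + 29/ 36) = 1.01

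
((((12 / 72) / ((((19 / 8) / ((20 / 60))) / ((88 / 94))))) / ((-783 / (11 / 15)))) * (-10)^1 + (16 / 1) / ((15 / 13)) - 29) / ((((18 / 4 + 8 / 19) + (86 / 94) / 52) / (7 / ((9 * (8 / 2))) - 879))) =587508762728017 / 218172900195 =2692.86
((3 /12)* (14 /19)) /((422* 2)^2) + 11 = 297756455 /27068768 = 11.00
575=575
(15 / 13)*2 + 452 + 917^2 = 10937463 / 13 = 841343.31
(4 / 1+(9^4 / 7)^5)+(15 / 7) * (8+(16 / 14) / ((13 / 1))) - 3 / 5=790248254838723020012 / 1092455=723369159222780.82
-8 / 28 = -0.29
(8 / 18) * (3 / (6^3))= 1 / 162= 0.01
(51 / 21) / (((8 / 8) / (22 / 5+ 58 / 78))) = 17051 / 1365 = 12.49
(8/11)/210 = 4/1155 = 0.00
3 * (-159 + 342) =549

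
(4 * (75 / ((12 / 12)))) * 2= 600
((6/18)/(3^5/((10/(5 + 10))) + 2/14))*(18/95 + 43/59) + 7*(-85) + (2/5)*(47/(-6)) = -51344037202/85840575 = -598.13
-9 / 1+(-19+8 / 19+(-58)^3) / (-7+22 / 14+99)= -26064372 / 12445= -2094.36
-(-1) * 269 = 269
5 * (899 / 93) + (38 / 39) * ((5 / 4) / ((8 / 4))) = 2545 / 52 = 48.94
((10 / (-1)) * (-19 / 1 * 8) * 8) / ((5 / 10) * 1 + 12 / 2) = 24320 / 13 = 1870.77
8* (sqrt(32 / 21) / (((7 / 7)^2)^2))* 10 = 320* sqrt(42) / 21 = 98.75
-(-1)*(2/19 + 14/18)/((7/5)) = 755/1197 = 0.63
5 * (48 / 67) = 240 / 67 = 3.58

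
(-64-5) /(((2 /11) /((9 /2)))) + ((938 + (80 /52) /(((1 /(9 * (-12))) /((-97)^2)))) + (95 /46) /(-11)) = -20577450581 /13156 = -1564111.48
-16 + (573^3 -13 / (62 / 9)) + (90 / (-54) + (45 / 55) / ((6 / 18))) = 384919094797 / 2046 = 188132499.90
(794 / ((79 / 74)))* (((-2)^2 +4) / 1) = 470048 / 79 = 5949.97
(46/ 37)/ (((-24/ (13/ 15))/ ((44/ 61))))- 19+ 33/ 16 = -27576739/ 1625040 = -16.97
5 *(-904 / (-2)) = 2260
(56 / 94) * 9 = 252 / 47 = 5.36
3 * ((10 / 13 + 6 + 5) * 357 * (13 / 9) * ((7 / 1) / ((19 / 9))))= 1147041 / 19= 60370.58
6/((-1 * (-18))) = 1/3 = 0.33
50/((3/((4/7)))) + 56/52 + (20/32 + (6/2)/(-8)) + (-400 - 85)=-517771/1092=-474.15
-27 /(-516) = 9 /172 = 0.05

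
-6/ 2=-3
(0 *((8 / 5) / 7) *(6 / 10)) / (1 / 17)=0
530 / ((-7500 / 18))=-159 / 125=-1.27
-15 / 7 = -2.14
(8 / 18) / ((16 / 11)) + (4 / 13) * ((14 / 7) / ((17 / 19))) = 7903 / 7956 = 0.99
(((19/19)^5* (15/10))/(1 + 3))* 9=27/8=3.38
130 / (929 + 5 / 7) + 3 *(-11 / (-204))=33367 / 110636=0.30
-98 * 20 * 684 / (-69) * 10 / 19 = 235200 / 23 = 10226.09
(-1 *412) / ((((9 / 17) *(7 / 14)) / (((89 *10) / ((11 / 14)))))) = -1763027.07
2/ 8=1/ 4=0.25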